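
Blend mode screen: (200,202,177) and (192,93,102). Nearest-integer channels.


Screen: C = 255 - (255-A)×(255-B)/255, rounded to nearest integer
R: 255 - (255-200)×(255-192)/255 = 255 - 3465/255 ≈ 255 - 13.588 = 241.412 → 241
G: 255 - (255-202)×(255-93)/255 = 255 - 8586/255 ≈ 255 - 33.671 = 221.329 → 221
B: 255 - (255-177)×(255-102)/255 = 255 - 11934/255 ≈ 255 - 46.800 = 208.200 → 208
= RGB(241, 221, 208)


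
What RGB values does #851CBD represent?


85 → 133 (R)
1C → 28 (G)
BD → 189 (B)
= RGB(133, 28, 189)


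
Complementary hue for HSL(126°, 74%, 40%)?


Complement = opposite side of color wheel = hue + 180°
H' = (126 + 180) mod 360 = 306°
S and L unchanged.
= HSL(306°, 74%, 40%)


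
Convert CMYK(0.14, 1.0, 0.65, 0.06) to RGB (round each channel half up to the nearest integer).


R = 255 × (1-C) × (1-K) = 255 × 0.86 × 0.94 = 206.142 → 206
G = 255 × (1-M) × (1-K) = 255 × 0.00 × 0.94 = 0
B = 255 × (1-Y) × (1-K) = 255 × 0.35 × 0.94 = 83.895 → 84
= RGB(206, 0, 84)


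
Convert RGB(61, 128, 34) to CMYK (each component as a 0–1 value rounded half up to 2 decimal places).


R'=61/255≈0.2392, G'=128/255≈0.5020, B'=34/255≈0.1333
K = 1 - max(R',G',B') = 1 - 128/255 = 127/255 = 0.49803… → 0.50
(1-R'-K)/(1-K) simplifies to (max-R)/max with max = 128:
C = (128-61)/128 = 67/128 = 0.52343… → 0.52
M = (128-128)/128 = 0/128 = 0 → 0.00
Y = (128-34)/128 = 94/128 = 0.73437… → 0.73
= CMYK(0.52, 0.00, 0.73, 0.50)


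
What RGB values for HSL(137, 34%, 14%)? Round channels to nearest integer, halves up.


H=137°, S=0.34, L=0.14
C = (1-|2L-1|)×S = (1-|-0.72|)×0.34 = 0.0952
H' = H/60 = 137/60 ≈ 2.2833; X = C×(1-|H' mod 2 - 1|) ≈ 0.0270
m = L - C/2 = 0.14 - 0.0476 = 0.0924
Sector ⌊H'⌋ = 2 → (R',G',B') = (0.0, 0.0952, ≈0.0270)
RGB = ((R'+m)×255, (G'+m)×255, (B'+m)×255) = (23.562, 47.838, 30.4402)
Round half up → RGB(24, 48, 30)


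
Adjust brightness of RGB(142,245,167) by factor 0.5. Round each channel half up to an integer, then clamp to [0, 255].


Multiply each channel by 0.5, round half up, clamp to [0, 255]
R: 142×0.5 = 71
G: 245×0.5 = 122.5 → round → 123
B: 167×0.5 = 83.5 → round → 84
= RGB(71, 123, 84)


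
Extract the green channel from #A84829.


Color: #A84829
R = A8 = 168
G = 48 = 72
B = 29 = 41
Green = 72


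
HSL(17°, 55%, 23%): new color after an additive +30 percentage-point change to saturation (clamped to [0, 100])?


Original S = 55%
Adjustment = +30 percentage points
New S = 55 + (30) = 85
Clamp to [0, 100] → 85
= HSL(17°, 85%, 23%)


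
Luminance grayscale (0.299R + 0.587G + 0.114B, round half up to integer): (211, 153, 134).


Gray = 0.299×R + 0.587×G + 0.114×B
Gray = 0.299×211 + 0.587×153 + 0.114×134
Gray = 63.089 + 89.811 + 15.276
Gray = 168.176 → round half up → 168
Gray = 168


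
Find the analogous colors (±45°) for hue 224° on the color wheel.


Base hue: 224°
Left analog: (224 - 45) mod 360 = 179°
Right analog: (224 + 45) mod 360 = 269°
Analogous hues = 179° and 269°


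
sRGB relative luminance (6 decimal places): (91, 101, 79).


Linearize each channel (sRGB transfer function): c = v/255; c_lin = c/12.92 if c ≤ 0.04045, else ((c+0.055)/1.055)^2.4
  R: 91/255 ≈ 0.356863 > 0.04045 → ((0.356863+0.055)/1.055)^2.4 ≈ 0.104616
  G: 101/255 ≈ 0.396078 > 0.04045 → ((0.396078+0.055)/1.055)^2.4 ≈ 0.130136
  B: 79/255 ≈ 0.309804 > 0.04045 → ((0.309804+0.055)/1.055)^2.4 ≈ 0.078187
R_lin = 0.104616, G_lin = 0.130136, B_lin = 0.078187
L = 0.2126×R + 0.7152×G + 0.0722×B
L = 0.2126×0.104616 + 0.7152×0.130136 + 0.0722×0.078187
L ≈ 0.120960


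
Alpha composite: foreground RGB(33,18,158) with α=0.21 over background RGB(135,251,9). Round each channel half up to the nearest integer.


C = α×F + (1-α)×B, with 1-α = 0.79
R: 0.21×33 + 0.79×135 = 6.93 + 106.65 = 113.58 → 114
G: 0.21×18 + 0.79×251 = 3.78 + 198.29 = 202.07 → 202
B: 0.21×158 + 0.79×9 = 33.18 + 7.11 = 40.29 → 40
= RGB(114, 202, 40)


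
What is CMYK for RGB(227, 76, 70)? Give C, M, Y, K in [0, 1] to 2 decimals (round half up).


R'=227/255≈0.8902, G'=76/255≈0.2980, B'=70/255≈0.2745
K = 1 - max(R',G',B') = 1 - 227/255 = 28/255 = 0.10980… → 0.11
(1-R'-K)/(1-K) simplifies to (max-R)/max with max = 227:
C = (227-227)/227 = 0/227 = 0 → 0.00
M = (227-76)/227 = 151/227 = 0.66519… → 0.67
Y = (227-70)/227 = 157/227 = 0.69162… → 0.69
= CMYK(0.00, 0.67, 0.69, 0.11)


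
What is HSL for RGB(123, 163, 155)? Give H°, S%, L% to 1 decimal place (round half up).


Normalize: R'=123/255≈0.4824, G'=163/255≈0.6392, B'=155/255≈0.6078
Max=163/255, Min=123/255, Δ=Max-Min=40/255
L = (Max+Min)/2 = (163+123)/510 = 286/510 = 0.56078… → L = 56.1%
L > 0.5 → S = Δ/(2-Max-Min) = 40/(510-163-123) = 40/224 = 0.17857… → S = 17.9%
(the 1/255 factors cancel in S and H, so raw channel differences can be used)
Max is G' → H = 60 × ((B-R)/Δ + 2) = 60 × ((155-123)/40 + 2)
  32/40 + 2 = 0.8 + 2 = 2.8
  H = 60 × 2.8 = 168° → H = 168.0°
= HSL(168.0°, 17.9%, 56.1%)


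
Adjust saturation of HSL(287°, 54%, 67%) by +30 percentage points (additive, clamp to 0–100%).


Original S = 54%
Adjustment = +30 percentage points
New S = 54 + (30) = 84
Clamp to [0, 100] → 84
= HSL(287°, 84%, 67%)


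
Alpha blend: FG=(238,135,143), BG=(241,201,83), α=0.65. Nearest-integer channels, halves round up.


C = α×F + (1-α)×B, with 1-α = 0.35
R: 0.65×238 + 0.35×241 = 154.70 + 84.35 = 239.05 → 239
G: 0.65×135 + 0.35×201 = 87.75 + 70.35 = 158.10 → 158
B: 0.65×143 + 0.35×83 = 92.95 + 29.05 = 122.00 → 122
= RGB(239, 158, 122)


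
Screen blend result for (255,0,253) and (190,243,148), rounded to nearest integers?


Screen: C = 255 - (255-A)×(255-B)/255, rounded to nearest integer
R: 255 - (255-255)×(255-190)/255 = 255 - 0/255 ≈ 255 - 0.000 = 255.000 → 255
G: 255 - (255-0)×(255-243)/255 = 255 - 3060/255 ≈ 255 - 12.000 = 243.000 → 243
B: 255 - (255-253)×(255-148)/255 = 255 - 214/255 ≈ 255 - 0.839 = 254.161 → 254
= RGB(255, 243, 254)


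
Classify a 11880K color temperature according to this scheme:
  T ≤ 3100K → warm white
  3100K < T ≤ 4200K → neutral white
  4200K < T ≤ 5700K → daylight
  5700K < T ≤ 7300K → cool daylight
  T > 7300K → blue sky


Temperature: 11880K
11880K > 7300K → blue sky
Classification: blue sky


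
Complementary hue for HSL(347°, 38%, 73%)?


Complement = opposite side of color wheel = hue + 180°
H' = (347 + 180) mod 360 = 167°
S and L unchanged.
= HSL(167°, 38%, 73%)


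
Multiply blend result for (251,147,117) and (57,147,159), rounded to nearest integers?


Multiply: C = A×B/255, rounded to nearest integer
R: 251×57/255 = 14307/255 ≈ 56.106 → 56
G: 147×147/255 = 21609/255 ≈ 84.741 → 85
B: 117×159/255 = 18603/255 ≈ 72.953 → 73
= RGB(56, 85, 73)


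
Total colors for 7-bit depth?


Colors = 2^bits = 2^7
= 128 colors


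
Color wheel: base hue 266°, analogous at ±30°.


Base hue: 266°
Left analog: (266 - 30) mod 360 = 236°
Right analog: (266 + 30) mod 360 = 296°
Analogous hues = 236° and 296°


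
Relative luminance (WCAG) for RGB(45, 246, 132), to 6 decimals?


Linearize each channel (sRGB transfer function): c = v/255; c_lin = c/12.92 if c ≤ 0.04045, else ((c+0.055)/1.055)^2.4
  R: 45/255 ≈ 0.176471 > 0.04045 → ((0.176471+0.055)/1.055)^2.4 ≈ 0.026241
  G: 246/255 ≈ 0.964706 > 0.04045 → ((0.964706+0.055)/1.055)^2.4 ≈ 0.921582
  B: 132/255 ≈ 0.517647 > 0.04045 → ((0.517647+0.055)/1.055)^2.4 ≈ 0.230740
R_lin = 0.026241, G_lin = 0.921582, B_lin = 0.230740
L = 0.2126×R + 0.7152×G + 0.0722×B
L = 0.2126×0.026241 + 0.7152×0.921582 + 0.0722×0.230740
L ≈ 0.681354


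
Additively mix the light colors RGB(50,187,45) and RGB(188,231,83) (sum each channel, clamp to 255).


Additive: each channel = min(255, C₁+C₂)
R: 50+188 = 238 → 238
G: 187+231 = 418 → 255
B: 45+83 = 128 → 128
= RGB(238, 255, 128)


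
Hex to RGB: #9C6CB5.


9C → 156 (R)
6C → 108 (G)
B5 → 181 (B)
= RGB(156, 108, 181)


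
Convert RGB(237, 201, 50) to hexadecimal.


R = 237 → ED (hex)
G = 201 → C9 (hex)
B = 50 → 32 (hex)
Hex = #EDC932


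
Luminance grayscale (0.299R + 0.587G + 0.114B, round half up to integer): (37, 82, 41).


Gray = 0.299×R + 0.587×G + 0.114×B
Gray = 0.299×37 + 0.587×82 + 0.114×41
Gray = 11.063 + 48.134 + 4.674
Gray = 63.871 → round half up → 64
Gray = 64


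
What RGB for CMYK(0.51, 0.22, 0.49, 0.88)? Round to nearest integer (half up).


R = 255 × (1-C) × (1-K) = 255 × 0.49 × 0.12 = 14.994 → 15
G = 255 × (1-M) × (1-K) = 255 × 0.78 × 0.12 = 23.868 → 24
B = 255 × (1-Y) × (1-K) = 255 × 0.51 × 0.12 = 15.606 → 16
= RGB(15, 24, 16)


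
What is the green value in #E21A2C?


Color: #E21A2C
R = E2 = 226
G = 1A = 26
B = 2C = 44
Green = 26


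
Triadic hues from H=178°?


Triadic: equally spaced at 120° intervals
H1 = 178°
H2 = (178 + 120) mod 360 = 298°
H3 = (178 + 240) mod 360 = 58°
Triadic = 178°, 298°, 58°


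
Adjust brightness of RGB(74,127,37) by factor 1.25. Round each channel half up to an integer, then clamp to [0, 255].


Multiply each channel by 1.25, round half up, clamp to [0, 255]
R: 74×1.25 = 92.5 → round → 93
G: 127×1.25 = 158.75 → round → 159
B: 37×1.25 = 46.25 → round → 46
= RGB(93, 159, 46)


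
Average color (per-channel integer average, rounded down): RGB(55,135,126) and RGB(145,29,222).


Midpoint: each channel = ⌊(C₁+C₂)/2⌋
R: ⌊(55+145)/2⌋ = 100
G: ⌊(135+29)/2⌋ = 82
B: ⌊(126+222)/2⌋ = 174
= RGB(100, 82, 174)


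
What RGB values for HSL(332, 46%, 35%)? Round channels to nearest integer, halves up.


H=332°, S=0.46, L=0.35
C = (1-|2L-1|)×S = (1-|-0.30|)×0.46 = 0.322
H' = H/60 = 332/60 ≈ 5.5333; X = C×(1-|H' mod 2 - 1|) ≈ 0.1503
m = L - C/2 = 0.35 - 0.161 = 0.189
Sector ⌊H'⌋ = 5 → (R',G',B') = (0.322, 0.0, ≈0.1503)
RGB = ((R'+m)×255, (G'+m)×255, (B'+m)×255) = (130.305, 48.195, 86.513)
Round half up → RGB(130, 48, 87)


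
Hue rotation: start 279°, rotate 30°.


New hue = (H + rotation) mod 360
New hue = (279 + 30) mod 360
= 309 mod 360
= 309°


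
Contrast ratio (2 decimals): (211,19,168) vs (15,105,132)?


Linearize each sRGB channel c=v/255: c/12.92 if c ≤ 0.04045 else ((c+0.055)/1.055)^2.4
L = 0.2126×R_lin + 0.7152×G_lin + 0.0722×B_lin
Color 1 (211,19,168):
  R=211: 211/255≈0.8275 > 0.04045 → ((0.8275+0.055)/1.055)^2.4 ≈ 0.65141
  G=19: 19/255≈0.0745 > 0.04045 → ((0.0745+0.055)/1.055)^2.4 ≈ 0.00651
  B=168: 168/255≈0.6588 > 0.04045 → ((0.6588+0.055)/1.055)^2.4 ≈ 0.39157
  L1 = 0.2126×0.65141 + 0.7152×0.00651 + 0.0722×0.39157 ≈ 0.17142
Color 2 (15,105,132):
  R=15: 15/255≈0.0588 > 0.04045 → ((0.0588+0.055)/1.055)^2.4 ≈ 0.00478
  G=105: 105/255≈0.4118 > 0.04045 → ((0.4118+0.055)/1.055)^2.4 ≈ 0.14126
  B=132: 132/255≈0.5176 > 0.04045 → ((0.5176+0.055)/1.055)^2.4 ≈ 0.23074
  L2 = 0.2126×0.00478 + 0.7152×0.14126 + 0.0722×0.23074 ≈ 0.11871
Lighter = 0.17142, Darker = 0.11871
Ratio = (L_lighter + 0.05) / (L_darker + 0.05)
Ratio = (0.17142 + 0.05) / (0.11871 + 0.05) = 0.22142 / 0.16871 ≈ 1.3124
Ratio ≈ 1.31:1


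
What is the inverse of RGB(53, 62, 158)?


Invert: (255-R, 255-G, 255-B)
R: 255-53 = 202
G: 255-62 = 193
B: 255-158 = 97
= RGB(202, 193, 97)


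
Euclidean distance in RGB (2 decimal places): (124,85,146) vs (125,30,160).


d = √[(R₁-R₂)² + (G₁-G₂)² + (B₁-B₂)²]
d = √[(124-125)² + (85-30)² + (146-160)²]
d = √[1 + 3025 + 196]
d = √3222
d ≈ 56.76


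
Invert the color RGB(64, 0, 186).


Invert: (255-R, 255-G, 255-B)
R: 255-64 = 191
G: 255-0 = 255
B: 255-186 = 69
= RGB(191, 255, 69)


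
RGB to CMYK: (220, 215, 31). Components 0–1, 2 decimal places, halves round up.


R'=220/255≈0.8627, G'=215/255≈0.8431, B'=31/255≈0.1216
K = 1 - max(R',G',B') = 1 - 220/255 = 35/255 = 0.13725… → 0.14
(1-R'-K)/(1-K) simplifies to (max-R)/max with max = 220:
C = (220-220)/220 = 0/220 = 0 → 0.00
M = (220-215)/220 = 5/220 = 0.02272… → 0.02
Y = (220-31)/220 = 189/220 = 0.85909… → 0.86
= CMYK(0.00, 0.02, 0.86, 0.14)


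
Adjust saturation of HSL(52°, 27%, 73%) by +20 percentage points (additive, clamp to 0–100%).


Original S = 27%
Adjustment = +20 percentage points
New S = 27 + (20) = 47
Clamp to [0, 100] → 47
= HSL(52°, 47%, 73%)


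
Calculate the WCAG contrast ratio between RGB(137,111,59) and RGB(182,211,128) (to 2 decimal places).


Linearize each sRGB channel c=v/255: c/12.92 if c ≤ 0.04045 else ((c+0.055)/1.055)^2.4
L = 0.2126×R_lin + 0.7152×G_lin + 0.0722×B_lin
Color 1 (137,111,59):
  R=137: 137/255≈0.5373 > 0.04045 → ((0.5373+0.055)/1.055)^2.4 ≈ 0.25016
  G=111: 111/255≈0.4353 > 0.04045 → ((0.4353+0.055)/1.055)^2.4 ≈ 0.15896
  B=59: 59/255≈0.2314 > 0.04045 → ((0.2314+0.055)/1.055)^2.4 ≈ 0.04374
  L1 = 0.2126×0.25016 + 0.7152×0.15896 + 0.0722×0.04374 ≈ 0.17003
Color 2 (182,211,128):
  R=182: 182/255≈0.7137 > 0.04045 → ((0.7137+0.055)/1.055)^2.4 ≈ 0.46778
  G=211: 211/255≈0.8275 > 0.04045 → ((0.8275+0.055)/1.055)^2.4 ≈ 0.65141
  B=128: 128/255≈0.5020 > 0.04045 → ((0.5020+0.055)/1.055)^2.4 ≈ 0.21586
  L2 = 0.2126×0.46778 + 0.7152×0.65141 + 0.0722×0.21586 ≈ 0.58092
Lighter = 0.58092, Darker = 0.17003
Ratio = (L_lighter + 0.05) / (L_darker + 0.05)
Ratio = (0.58092 + 0.05) / (0.17003 + 0.05) = 0.63092 / 0.22003 ≈ 2.8674
Ratio ≈ 2.87:1


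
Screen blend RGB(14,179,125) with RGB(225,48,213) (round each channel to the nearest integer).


Screen: C = 255 - (255-A)×(255-B)/255, rounded to nearest integer
R: 255 - (255-14)×(255-225)/255 = 255 - 7230/255 ≈ 255 - 28.353 = 226.647 → 227
G: 255 - (255-179)×(255-48)/255 = 255 - 15732/255 ≈ 255 - 61.694 = 193.306 → 193
B: 255 - (255-125)×(255-213)/255 = 255 - 5460/255 ≈ 255 - 21.412 = 233.588 → 234
= RGB(227, 193, 234)


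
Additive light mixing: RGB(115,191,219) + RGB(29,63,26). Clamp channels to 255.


Additive: each channel = min(255, C₁+C₂)
R: 115+29 = 144 → 144
G: 191+63 = 254 → 254
B: 219+26 = 245 → 245
= RGB(144, 254, 245)


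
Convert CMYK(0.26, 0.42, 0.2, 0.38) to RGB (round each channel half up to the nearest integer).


R = 255 × (1-C) × (1-K) = 255 × 0.74 × 0.62 = 116.994 → 117
G = 255 × (1-M) × (1-K) = 255 × 0.58 × 0.62 = 91.698 → 92
B = 255 × (1-Y) × (1-K) = 255 × 0.80 × 0.62 = 126.48 → 126
= RGB(117, 92, 126)


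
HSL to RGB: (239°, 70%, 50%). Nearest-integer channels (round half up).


H=239°, S=0.70, L=0.50
C = (1-|2L-1|)×S = (1-|0.00|)×0.70 = 0.7
H' = H/60 = 239/60 ≈ 3.9833; X = C×(1-|H' mod 2 - 1|) ≈ 0.0117
m = L - C/2 = 0.50 - 0.35 = 0.15
Sector ⌊H'⌋ = 3 → (R',G',B') = (0.0, ≈0.0117, 0.7)
RGB = ((R'+m)×255, (G'+m)×255, (B'+m)×255) = (38.25, 41.225, 216.75)
Round half up → RGB(38, 41, 217)


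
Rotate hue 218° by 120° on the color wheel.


New hue = (H + rotation) mod 360
New hue = (218 + 120) mod 360
= 338 mod 360
= 338°


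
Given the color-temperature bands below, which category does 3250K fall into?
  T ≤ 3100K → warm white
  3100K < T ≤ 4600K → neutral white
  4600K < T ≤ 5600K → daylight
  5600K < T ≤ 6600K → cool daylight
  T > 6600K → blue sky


Temperature: 3250K
3100K < 3250K ≤ 4600K → neutral white
Classification: neutral white


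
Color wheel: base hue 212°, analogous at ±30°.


Base hue: 212°
Left analog: (212 - 30) mod 360 = 182°
Right analog: (212 + 30) mod 360 = 242°
Analogous hues = 182° and 242°


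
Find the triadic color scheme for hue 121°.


Triadic: equally spaced at 120° intervals
H1 = 121°
H2 = (121 + 120) mod 360 = 241°
H3 = (121 + 240) mod 360 = 1°
Triadic = 121°, 241°, 1°


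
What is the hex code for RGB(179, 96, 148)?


R = 179 → B3 (hex)
G = 96 → 60 (hex)
B = 148 → 94 (hex)
Hex = #B36094


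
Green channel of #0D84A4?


Color: #0D84A4
R = 0D = 13
G = 84 = 132
B = A4 = 164
Green = 132


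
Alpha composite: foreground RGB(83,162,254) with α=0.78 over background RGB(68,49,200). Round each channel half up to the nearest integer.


C = α×F + (1-α)×B, with 1-α = 0.22
R: 0.78×83 + 0.22×68 = 64.74 + 14.96 = 79.70 → 80
G: 0.78×162 + 0.22×49 = 126.36 + 10.78 = 137.14 → 137
B: 0.78×254 + 0.22×200 = 198.12 + 44.00 = 242.12 → 242
= RGB(80, 137, 242)


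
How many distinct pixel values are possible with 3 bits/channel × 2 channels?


Total bits = 3 bits/channel × 2 channels = 6 bits
Distinct pixel values = 2^6
= 64 pixel values


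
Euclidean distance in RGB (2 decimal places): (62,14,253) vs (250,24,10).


d = √[(R₁-R₂)² + (G₁-G₂)² + (B₁-B₂)²]
d = √[(62-250)² + (14-24)² + (253-10)²]
d = √[35344 + 100 + 59049]
d = √94493
d ≈ 307.40


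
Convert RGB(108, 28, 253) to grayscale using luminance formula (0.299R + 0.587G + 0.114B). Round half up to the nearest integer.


Gray = 0.299×R + 0.587×G + 0.114×B
Gray = 0.299×108 + 0.587×28 + 0.114×253
Gray = 32.292 + 16.436 + 28.842
Gray = 77.570 → round half up → 78
Gray = 78


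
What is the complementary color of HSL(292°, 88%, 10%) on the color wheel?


Complement = opposite side of color wheel = hue + 180°
H' = (292 + 180) mod 360 = 112°
S and L unchanged.
= HSL(112°, 88%, 10%)


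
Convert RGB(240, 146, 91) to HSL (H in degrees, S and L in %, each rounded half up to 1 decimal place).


Normalize: R'=240/255≈0.9412, G'=146/255≈0.5725, B'=91/255≈0.3569
Max=240/255, Min=91/255, Δ=Max-Min=149/255
L = (Max+Min)/2 = (240+91)/510 = 331/510 = 0.64901… → L = 64.9%
L > 0.5 → S = Δ/(2-Max-Min) = 149/(510-240-91) = 149/179 = 0.83240… → S = 83.2%
(the 1/255 factors cancel in S and H, so raw channel differences can be used)
Max is R' → H = 60 × (((G-B)/Δ) mod 6) = 60 × (((146-91)/149) mod 6)
  55/149 = 0.3691…
  H = 60 × 0.3691… = 22.147…° → H = 22.1°
= HSL(22.1°, 83.2%, 64.9%)


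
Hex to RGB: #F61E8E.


F6 → 246 (R)
1E → 30 (G)
8E → 142 (B)
= RGB(246, 30, 142)


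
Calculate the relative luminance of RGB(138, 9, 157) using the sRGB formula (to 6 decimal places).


Linearize each channel (sRGB transfer function): c = v/255; c_lin = c/12.92 if c ≤ 0.04045, else ((c+0.055)/1.055)^2.4
  R: 138/255 ≈ 0.541176 > 0.04045 → ((0.541176+0.055)/1.055)^2.4 ≈ 0.254152
  G: 9/255 ≈ 0.035294 ≤ 0.04045 → 0.035294/12.92 ≈ 0.002732
  B: 157/255 ≈ 0.615686 > 0.04045 → ((0.615686+0.055)/1.055)^2.4 ≈ 0.337164
R_lin = 0.254152, G_lin = 0.002732, B_lin = 0.337164
L = 0.2126×R + 0.7152×G + 0.0722×B
L = 0.2126×0.254152 + 0.7152×0.002732 + 0.0722×0.337164
L ≈ 0.080330


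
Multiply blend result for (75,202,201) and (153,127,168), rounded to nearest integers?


Multiply: C = A×B/255, rounded to nearest integer
R: 75×153/255 = 11475/255 ≈ 45.000 → 45
G: 202×127/255 = 25654/255 ≈ 100.604 → 101
B: 201×168/255 = 33768/255 ≈ 132.424 → 132
= RGB(45, 101, 132)


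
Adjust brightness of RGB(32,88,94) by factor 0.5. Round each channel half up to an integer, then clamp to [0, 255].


Multiply each channel by 0.5, round half up, clamp to [0, 255]
R: 32×0.5 = 16
G: 88×0.5 = 44
B: 94×0.5 = 47
= RGB(16, 44, 47)


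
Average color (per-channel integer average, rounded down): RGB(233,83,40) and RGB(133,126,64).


Midpoint: each channel = ⌊(C₁+C₂)/2⌋
R: ⌊(233+133)/2⌋ = 183
G: ⌊(83+126)/2⌋ = 104
B: ⌊(40+64)/2⌋ = 52
= RGB(183, 104, 52)


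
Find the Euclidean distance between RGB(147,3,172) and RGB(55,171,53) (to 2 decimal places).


d = √[(R₁-R₂)² + (G₁-G₂)² + (B₁-B₂)²]
d = √[(147-55)² + (3-171)² + (172-53)²]
d = √[8464 + 28224 + 14161]
d = √50849
d ≈ 225.50


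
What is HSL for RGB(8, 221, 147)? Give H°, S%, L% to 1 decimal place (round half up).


Normalize: R'=8/255≈0.0314, G'=221/255≈0.8667, B'=147/255≈0.5765
Max=221/255, Min=8/255, Δ=Max-Min=213/255
L = (Max+Min)/2 = (221+8)/510 = 229/510 = 0.44901… → L = 44.9%
L ≤ 0.5 → S = Δ/(Max+Min) = 213/(221+8) = 213/229 = 0.93013… → S = 93.0%
(the 1/255 factors cancel in S and H, so raw channel differences can be used)
Max is G' → H = 60 × ((B-R)/Δ + 2) = 60 × ((147-8)/213 + 2)
  139/213 + 2 = 0.6525… + 2 = 2.6525…
  H = 60 × 2.6525… = 159.154…° → H = 159.2°
= HSL(159.2°, 93.0%, 44.9%)


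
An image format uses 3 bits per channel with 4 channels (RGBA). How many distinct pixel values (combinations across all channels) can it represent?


Total bits = 3 bits/channel × 4 channels = 12 bits
Distinct pixel values = 2^12
= 4,096 pixel values


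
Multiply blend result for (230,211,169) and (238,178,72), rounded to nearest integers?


Multiply: C = A×B/255, rounded to nearest integer
R: 230×238/255 = 54740/255 ≈ 214.667 → 215
G: 211×178/255 = 37558/255 ≈ 147.286 → 147
B: 169×72/255 = 12168/255 ≈ 47.718 → 48
= RGB(215, 147, 48)


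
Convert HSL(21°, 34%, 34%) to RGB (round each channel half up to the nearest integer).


H=21°, S=0.34, L=0.34
C = (1-|2L-1|)×S = (1-|-0.32|)×0.34 = 0.2312
H' = H/60 = 21/60 ≈ 0.3500; X = C×(1-|H' mod 2 - 1|) = 0.08092
m = L - C/2 = 0.34 - 0.1156 = 0.2244
Sector ⌊H'⌋ = 0 → (R',G',B') = (0.2312, 0.08092, 0.0)
RGB = ((R'+m)×255, (G'+m)×255, (B'+m)×255) = (116.178, 77.8566, 57.222)
Round half up → RGB(116, 78, 57)


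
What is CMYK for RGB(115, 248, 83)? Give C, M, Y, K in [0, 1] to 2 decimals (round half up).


R'=115/255≈0.4510, G'=248/255≈0.9725, B'=83/255≈0.3255
K = 1 - max(R',G',B') = 1 - 248/255 = 7/255 = 0.02745… → 0.03
(1-R'-K)/(1-K) simplifies to (max-R)/max with max = 248:
C = (248-115)/248 = 133/248 = 0.53629… → 0.54
M = (248-248)/248 = 0/248 = 0 → 0.00
Y = (248-83)/248 = 165/248 = 0.66532… → 0.67
= CMYK(0.54, 0.00, 0.67, 0.03)


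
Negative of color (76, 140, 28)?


Invert: (255-R, 255-G, 255-B)
R: 255-76 = 179
G: 255-140 = 115
B: 255-28 = 227
= RGB(179, 115, 227)


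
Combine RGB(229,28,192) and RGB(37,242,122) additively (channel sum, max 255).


Additive: each channel = min(255, C₁+C₂)
R: 229+37 = 266 → 255
G: 28+242 = 270 → 255
B: 192+122 = 314 → 255
= RGB(255, 255, 255)


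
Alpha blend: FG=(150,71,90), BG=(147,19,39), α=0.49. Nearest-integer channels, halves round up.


C = α×F + (1-α)×B, with 1-α = 0.51
R: 0.49×150 + 0.51×147 = 73.50 + 74.97 = 148.47 → 148
G: 0.49×71 + 0.51×19 = 34.79 + 9.69 = 44.48 → 44
B: 0.49×90 + 0.51×39 = 44.10 + 19.89 = 63.99 → 64
= RGB(148, 44, 64)


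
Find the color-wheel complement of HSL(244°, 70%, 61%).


Complement = opposite side of color wheel = hue + 180°
H' = (244 + 180) mod 360 = 64°
S and L unchanged.
= HSL(64°, 70%, 61%)


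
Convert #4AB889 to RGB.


4A → 74 (R)
B8 → 184 (G)
89 → 137 (B)
= RGB(74, 184, 137)


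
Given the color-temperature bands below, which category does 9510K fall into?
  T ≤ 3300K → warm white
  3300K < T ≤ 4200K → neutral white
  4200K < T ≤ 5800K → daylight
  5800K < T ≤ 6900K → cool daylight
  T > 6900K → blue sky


Temperature: 9510K
9510K > 6900K → blue sky
Classification: blue sky


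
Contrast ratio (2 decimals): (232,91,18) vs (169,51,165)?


Linearize each sRGB channel c=v/255: c/12.92 if c ≤ 0.04045 else ((c+0.055)/1.055)^2.4
L = 0.2126×R_lin + 0.7152×G_lin + 0.0722×B_lin
Color 1 (232,91,18):
  R=232: 232/255≈0.9098 > 0.04045 → ((0.9098+0.055)/1.055)^2.4 ≈ 0.80695
  G=91: 91/255≈0.3569 > 0.04045 → ((0.3569+0.055)/1.055)^2.4 ≈ 0.10462
  B=18: 18/255≈0.0706 > 0.04045 → ((0.0706+0.055)/1.055)^2.4 ≈ 0.00605
  L1 = 0.2126×0.80695 + 0.7152×0.10462 + 0.0722×0.00605 ≈ 0.24682
Color 2 (169,51,165):
  R=169: 169/255≈0.6627 > 0.04045 → ((0.6627+0.055)/1.055)^2.4 ≈ 0.39676
  G=51: 51/255≈0.2000 > 0.04045 → ((0.2000+0.055)/1.055)^2.4 ≈ 0.03310
  B=165: 165/255≈0.6471 > 0.04045 → ((0.6471+0.055)/1.055)^2.4 ≈ 0.37626
  L2 = 0.2126×0.39676 + 0.7152×0.03310 + 0.0722×0.37626 ≈ 0.13519
Lighter = 0.24682, Darker = 0.13519
Ratio = (L_lighter + 0.05) / (L_darker + 0.05)
Ratio = (0.24682 + 0.05) / (0.13519 + 0.05) = 0.29682 / 0.18519 ≈ 1.6027
Ratio ≈ 1.60:1


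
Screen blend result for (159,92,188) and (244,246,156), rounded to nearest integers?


Screen: C = 255 - (255-A)×(255-B)/255, rounded to nearest integer
R: 255 - (255-159)×(255-244)/255 = 255 - 1056/255 ≈ 255 - 4.141 = 250.859 → 251
G: 255 - (255-92)×(255-246)/255 = 255 - 1467/255 ≈ 255 - 5.753 = 249.247 → 249
B: 255 - (255-188)×(255-156)/255 = 255 - 6633/255 ≈ 255 - 26.012 = 228.988 → 229
= RGB(251, 249, 229)


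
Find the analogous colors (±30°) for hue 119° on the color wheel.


Base hue: 119°
Left analog: (119 - 30) mod 360 = 89°
Right analog: (119 + 30) mod 360 = 149°
Analogous hues = 89° and 149°


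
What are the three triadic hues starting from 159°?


Triadic: equally spaced at 120° intervals
H1 = 159°
H2 = (159 + 120) mod 360 = 279°
H3 = (159 + 240) mod 360 = 39°
Triadic = 159°, 279°, 39°


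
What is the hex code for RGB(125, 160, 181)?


R = 125 → 7D (hex)
G = 160 → A0 (hex)
B = 181 → B5 (hex)
Hex = #7DA0B5


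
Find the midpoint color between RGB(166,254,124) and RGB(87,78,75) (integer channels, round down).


Midpoint: each channel = ⌊(C₁+C₂)/2⌋
R: ⌊(166+87)/2⌋ = 126
G: ⌊(254+78)/2⌋ = 166
B: ⌊(124+75)/2⌋ = 99
= RGB(126, 166, 99)


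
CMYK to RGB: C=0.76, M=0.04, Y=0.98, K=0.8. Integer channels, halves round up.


R = 255 × (1-C) × (1-K) = 255 × 0.24 × 0.20 = 12.24 → 12
G = 255 × (1-M) × (1-K) = 255 × 0.96 × 0.20 = 48.96 → 49
B = 255 × (1-Y) × (1-K) = 255 × 0.02 × 0.20 = 1.02 → 1
= RGB(12, 49, 1)


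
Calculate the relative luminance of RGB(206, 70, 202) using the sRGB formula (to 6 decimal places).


Linearize each channel (sRGB transfer function): c = v/255; c_lin = c/12.92 if c ≤ 0.04045, else ((c+0.055)/1.055)^2.4
  R: 206/255 ≈ 0.807843 > 0.04045 → ((0.807843+0.055)/1.055)^2.4 ≈ 0.617207
  G: 70/255 ≈ 0.274510 > 0.04045 → ((0.274510+0.055)/1.055)^2.4 ≈ 0.061246
  B: 202/255 ≈ 0.792157 > 0.04045 → ((0.792157+0.055)/1.055)^2.4 ≈ 0.590619
R_lin = 0.617207, G_lin = 0.061246, B_lin = 0.590619
L = 0.2126×R + 0.7152×G + 0.0722×B
L = 0.2126×0.617207 + 0.7152×0.061246 + 0.0722×0.590619
L ≈ 0.217664


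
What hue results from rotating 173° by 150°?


New hue = (H + rotation) mod 360
New hue = (173 + 150) mod 360
= 323 mod 360
= 323°


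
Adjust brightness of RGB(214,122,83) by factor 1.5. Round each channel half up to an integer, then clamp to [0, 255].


Multiply each channel by 1.5, round half up, clamp to [0, 255]
R: 214×1.5 = 321 → clamp → 255
G: 122×1.5 = 183
B: 83×1.5 = 124.5 → round → 125
= RGB(255, 183, 125)


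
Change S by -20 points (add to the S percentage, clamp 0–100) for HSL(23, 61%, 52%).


Original S = 61%
Adjustment = -20 percentage points
New S = 61 + (-20) = 41
Clamp to [0, 100] → 41
= HSL(23°, 41%, 52%)


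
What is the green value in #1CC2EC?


Color: #1CC2EC
R = 1C = 28
G = C2 = 194
B = EC = 236
Green = 194


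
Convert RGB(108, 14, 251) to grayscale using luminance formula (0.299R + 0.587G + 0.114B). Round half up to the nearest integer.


Gray = 0.299×R + 0.587×G + 0.114×B
Gray = 0.299×108 + 0.587×14 + 0.114×251
Gray = 32.292 + 8.218 + 28.614
Gray = 69.124 → round half up → 69
Gray = 69


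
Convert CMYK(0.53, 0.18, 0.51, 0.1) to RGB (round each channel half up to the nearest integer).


R = 255 × (1-C) × (1-K) = 255 × 0.47 × 0.90 = 107.865 → 108
G = 255 × (1-M) × (1-K) = 255 × 0.82 × 0.90 = 188.19 → 188
B = 255 × (1-Y) × (1-K) = 255 × 0.49 × 0.90 = 112.455 → 112
= RGB(108, 188, 112)


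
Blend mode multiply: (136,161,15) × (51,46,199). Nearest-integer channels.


Multiply: C = A×B/255, rounded to nearest integer
R: 136×51/255 = 6936/255 ≈ 27.200 → 27
G: 161×46/255 = 7406/255 ≈ 29.043 → 29
B: 15×199/255 = 2985/255 ≈ 11.706 → 12
= RGB(27, 29, 12)


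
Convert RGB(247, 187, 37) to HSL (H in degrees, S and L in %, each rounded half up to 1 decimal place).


Normalize: R'=247/255≈0.9686, G'=187/255≈0.7333, B'=37/255≈0.1451
Max=247/255, Min=37/255, Δ=Max-Min=210/255
L = (Max+Min)/2 = (247+37)/510 = 284/510 = 0.55686… → L = 55.7%
L > 0.5 → S = Δ/(2-Max-Min) = 210/(510-247-37) = 210/226 = 0.92920… → S = 92.9%
(the 1/255 factors cancel in S and H, so raw channel differences can be used)
Max is R' → H = 60 × (((G-B)/Δ) mod 6) = 60 × (((187-37)/210) mod 6)
  150/210 = 0.7142…
  H = 60 × 0.7142… = 42.857…° → H = 42.9°
= HSL(42.9°, 92.9%, 55.7%)


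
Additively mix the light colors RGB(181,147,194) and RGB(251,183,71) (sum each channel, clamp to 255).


Additive: each channel = min(255, C₁+C₂)
R: 181+251 = 432 → 255
G: 147+183 = 330 → 255
B: 194+71 = 265 → 255
= RGB(255, 255, 255)


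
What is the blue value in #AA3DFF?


Color: #AA3DFF
R = AA = 170
G = 3D = 61
B = FF = 255
Blue = 255


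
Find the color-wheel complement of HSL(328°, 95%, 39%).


Complement = opposite side of color wheel = hue + 180°
H' = (328 + 180) mod 360 = 148°
S and L unchanged.
= HSL(148°, 95%, 39%)


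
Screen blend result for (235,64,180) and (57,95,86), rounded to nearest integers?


Screen: C = 255 - (255-A)×(255-B)/255, rounded to nearest integer
R: 255 - (255-235)×(255-57)/255 = 255 - 3960/255 ≈ 255 - 15.529 = 239.471 → 239
G: 255 - (255-64)×(255-95)/255 = 255 - 30560/255 ≈ 255 - 119.843 = 135.157 → 135
B: 255 - (255-180)×(255-86)/255 = 255 - 12675/255 ≈ 255 - 49.706 = 205.294 → 205
= RGB(239, 135, 205)


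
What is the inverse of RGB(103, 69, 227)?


Invert: (255-R, 255-G, 255-B)
R: 255-103 = 152
G: 255-69 = 186
B: 255-227 = 28
= RGB(152, 186, 28)


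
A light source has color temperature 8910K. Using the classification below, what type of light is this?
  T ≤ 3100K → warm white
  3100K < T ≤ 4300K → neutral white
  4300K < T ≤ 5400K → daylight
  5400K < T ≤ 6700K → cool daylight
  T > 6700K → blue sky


Temperature: 8910K
8910K > 6700K → blue sky
Classification: blue sky


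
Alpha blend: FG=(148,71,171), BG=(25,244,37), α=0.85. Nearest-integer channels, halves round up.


C = α×F + (1-α)×B, with 1-α = 0.15
R: 0.85×148 + 0.15×25 = 125.80 + 3.75 = 129.55 → 130
G: 0.85×71 + 0.15×244 = 60.35 + 36.60 = 96.95 → 97
B: 0.85×171 + 0.15×37 = 145.35 + 5.55 = 150.90 → 151
= RGB(130, 97, 151)


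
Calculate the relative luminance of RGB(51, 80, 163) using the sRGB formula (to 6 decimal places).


Linearize each channel (sRGB transfer function): c = v/255; c_lin = c/12.92 if c ≤ 0.04045, else ((c+0.055)/1.055)^2.4
  R: 51/255 ≈ 0.200000 > 0.04045 → ((0.200000+0.055)/1.055)^2.4 ≈ 0.033105
  G: 80/255 ≈ 0.313725 > 0.04045 → ((0.313725+0.055)/1.055)^2.4 ≈ 0.080220
  B: 163/255 ≈ 0.639216 > 0.04045 → ((0.639216+0.055)/1.055)^2.4 ≈ 0.366253
R_lin = 0.033105, G_lin = 0.080220, B_lin = 0.366253
L = 0.2126×R + 0.7152×G + 0.0722×B
L = 0.2126×0.033105 + 0.7152×0.080220 + 0.0722×0.366253
L ≈ 0.090855


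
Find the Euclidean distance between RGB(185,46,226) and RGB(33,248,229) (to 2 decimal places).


d = √[(R₁-R₂)² + (G₁-G₂)² + (B₁-B₂)²]
d = √[(185-33)² + (46-248)² + (226-229)²]
d = √[23104 + 40804 + 9]
d = √63917
d ≈ 252.82


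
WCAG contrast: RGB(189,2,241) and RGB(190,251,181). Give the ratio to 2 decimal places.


Linearize each sRGB channel c=v/255: c/12.92 if c ≤ 0.04045 else ((c+0.055)/1.055)^2.4
L = 0.2126×R_lin + 0.7152×G_lin + 0.0722×B_lin
Color 1 (189,2,241):
  R=189: 189/255≈0.7412 > 0.04045 → ((0.7412+0.055)/1.055)^2.4 ≈ 0.50888
  G=2: 2/255≈0.0078 ≤ 0.04045 → 0.0078/12.92 ≈ 0.00061
  B=241: 241/255≈0.9451 > 0.04045 → ((0.9451+0.055)/1.055)^2.4 ≈ 0.87962
  L1 = 0.2126×0.50888 + 0.7152×0.00061 + 0.0722×0.87962 ≈ 0.17213
Color 2 (190,251,181):
  R=190: 190/255≈0.7451 > 0.04045 → ((0.7451+0.055)/1.055)^2.4 ≈ 0.51492
  G=251: 251/255≈0.9843 > 0.04045 → ((0.9843+0.055)/1.055)^2.4 ≈ 0.96469
  B=181: 181/255≈0.7098 > 0.04045 → ((0.7098+0.055)/1.055)^2.4 ≈ 0.46208
  L2 = 0.2126×0.51492 + 0.7152×0.96469 + 0.0722×0.46208 ≈ 0.83278
Lighter = 0.83278, Darker = 0.17213
Ratio = (L_lighter + 0.05) / (L_darker + 0.05)
Ratio = (0.83278 + 0.05) / (0.17213 + 0.05) = 0.88278 / 0.22213 ≈ 3.9741
Ratio ≈ 3.97:1


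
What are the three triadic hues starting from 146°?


Triadic: equally spaced at 120° intervals
H1 = 146°
H2 = (146 + 120) mod 360 = 266°
H3 = (146 + 240) mod 360 = 26°
Triadic = 146°, 266°, 26°


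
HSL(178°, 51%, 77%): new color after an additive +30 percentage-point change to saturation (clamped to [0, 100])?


Original S = 51%
Adjustment = +30 percentage points
New S = 51 + (30) = 81
Clamp to [0, 100] → 81
= HSL(178°, 81%, 77%)


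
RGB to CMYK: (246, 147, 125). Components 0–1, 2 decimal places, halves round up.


R'=246/255≈0.9647, G'=147/255≈0.5765, B'=125/255≈0.4902
K = 1 - max(R',G',B') = 1 - 246/255 = 9/255 = 0.03529… → 0.04
(1-R'-K)/(1-K) simplifies to (max-R)/max with max = 246:
C = (246-246)/246 = 0/246 = 0 → 0.00
M = (246-147)/246 = 99/246 = 0.40243… → 0.40
Y = (246-125)/246 = 121/246 = 0.49186… → 0.49
= CMYK(0.00, 0.40, 0.49, 0.04)


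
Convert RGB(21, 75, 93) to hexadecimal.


R = 21 → 15 (hex)
G = 75 → 4B (hex)
B = 93 → 5D (hex)
Hex = #154B5D


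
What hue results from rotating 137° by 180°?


New hue = (H + rotation) mod 360
New hue = (137 + 180) mod 360
= 317 mod 360
= 317°


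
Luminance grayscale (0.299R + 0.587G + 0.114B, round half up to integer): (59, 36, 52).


Gray = 0.299×R + 0.587×G + 0.114×B
Gray = 0.299×59 + 0.587×36 + 0.114×52
Gray = 17.641 + 21.132 + 5.928
Gray = 44.701 → round half up → 45
Gray = 45


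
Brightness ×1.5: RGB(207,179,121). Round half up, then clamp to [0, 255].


Multiply each channel by 1.5, round half up, clamp to [0, 255]
R: 207×1.5 = 310.5 → round → 311 → clamp → 255
G: 179×1.5 = 268.5 → round → 269 → clamp → 255
B: 121×1.5 = 181.5 → round → 182
= RGB(255, 255, 182)


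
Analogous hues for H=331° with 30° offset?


Base hue: 331°
Left analog: (331 - 30) mod 360 = 301°
Right analog: (331 + 30) mod 360 = 1°
Analogous hues = 301° and 1°


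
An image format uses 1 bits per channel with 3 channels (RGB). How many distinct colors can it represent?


Total bits = 1 bits/channel × 3 channels = 3 bits
Distinct colors = 2^3
= 8 colors


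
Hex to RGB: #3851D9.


38 → 56 (R)
51 → 81 (G)
D9 → 217 (B)
= RGB(56, 81, 217)


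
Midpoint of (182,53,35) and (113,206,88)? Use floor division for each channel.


Midpoint: each channel = ⌊(C₁+C₂)/2⌋
R: ⌊(182+113)/2⌋ = 147
G: ⌊(53+206)/2⌋ = 129
B: ⌊(35+88)/2⌋ = 61
= RGB(147, 129, 61)


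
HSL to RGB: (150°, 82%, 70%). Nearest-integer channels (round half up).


H=150°, S=0.82, L=0.70
C = (1-|2L-1|)×S = (1-|0.40|)×0.82 = 0.492
H' = H/60 = 150/60 ≈ 2.5000; X = C×(1-|H' mod 2 - 1|) = 0.246
m = L - C/2 = 0.70 - 0.246 = 0.454
Sector ⌊H'⌋ = 2 → (R',G',B') = (0.0, 0.492, 0.246)
RGB = ((R'+m)×255, (G'+m)×255, (B'+m)×255) = (115.77, 241.23, 178.5)
Round half up → RGB(116, 241, 179)


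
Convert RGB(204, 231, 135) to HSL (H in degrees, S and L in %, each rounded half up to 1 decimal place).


Normalize: R'=204/255≈0.8000, G'=231/255≈0.9059, B'=135/255≈0.5294
Max=231/255, Min=135/255, Δ=Max-Min=96/255
L = (Max+Min)/2 = (231+135)/510 = 366/510 = 0.71764… → L = 71.8%
L > 0.5 → S = Δ/(2-Max-Min) = 96/(510-231-135) = 96/144 = 0.66666… → S = 66.7%
(the 1/255 factors cancel in S and H, so raw channel differences can be used)
Max is G' → H = 60 × ((B-R)/Δ + 2) = 60 × ((135-204)/96 + 2)
  -69/96 + 2 = -0.7187… + 2 = 1.2812…
  H = 60 × 1.2812… = 76.875° → H = 76.9°
= HSL(76.9°, 66.7%, 71.8%)


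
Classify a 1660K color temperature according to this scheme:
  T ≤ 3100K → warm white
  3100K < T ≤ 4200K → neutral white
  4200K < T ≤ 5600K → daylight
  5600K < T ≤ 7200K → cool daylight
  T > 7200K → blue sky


Temperature: 1660K
1660K ≤ 3100K → warm white
Classification: warm white


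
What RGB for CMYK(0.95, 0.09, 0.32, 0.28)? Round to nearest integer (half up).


R = 255 × (1-C) × (1-K) = 255 × 0.05 × 0.72 = 9.18 → 9
G = 255 × (1-M) × (1-K) = 255 × 0.91 × 0.72 = 167.076 → 167
B = 255 × (1-Y) × (1-K) = 255 × 0.68 × 0.72 = 124.848 → 125
= RGB(9, 167, 125)


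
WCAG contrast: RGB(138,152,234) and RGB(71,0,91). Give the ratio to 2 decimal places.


Linearize each sRGB channel c=v/255: c/12.92 if c ≤ 0.04045 else ((c+0.055)/1.055)^2.4
L = 0.2126×R_lin + 0.7152×G_lin + 0.0722×B_lin
Color 1 (138,152,234):
  R=138: 138/255≈0.5412 > 0.04045 → ((0.5412+0.055)/1.055)^2.4 ≈ 0.25415
  G=152: 152/255≈0.5961 > 0.04045 → ((0.5961+0.055)/1.055)^2.4 ≈ 0.31399
  B=234: 234/255≈0.9176 > 0.04045 → ((0.9176+0.055)/1.055)^2.4 ≈ 0.82279
  L1 = 0.2126×0.25415 + 0.7152×0.31399 + 0.0722×0.82279 ≈ 0.33800
Color 2 (71,0,91):
  R=71: 71/255≈0.2784 > 0.04045 → ((0.2784+0.055)/1.055)^2.4 ≈ 0.06301
  G=0: 0/255≈0.0000 ≤ 0.04045 → 0.0000/12.92 ≈ 0.00000
  B=91: 91/255≈0.3569 > 0.04045 → ((0.3569+0.055)/1.055)^2.4 ≈ 0.10462
  L2 = 0.2126×0.06301 + 0.7152×0.00000 + 0.0722×0.10462 ≈ 0.02095
Lighter = 0.33800, Darker = 0.02095
Ratio = (L_lighter + 0.05) / (L_darker + 0.05)
Ratio = (0.33800 + 0.05) / (0.02095 + 0.05) = 0.38800 / 0.07095 ≈ 5.4687
Ratio ≈ 5.47:1


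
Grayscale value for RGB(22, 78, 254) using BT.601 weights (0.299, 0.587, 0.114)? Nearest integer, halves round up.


Gray = 0.299×R + 0.587×G + 0.114×B
Gray = 0.299×22 + 0.587×78 + 0.114×254
Gray = 6.578 + 45.786 + 28.956
Gray = 81.320 → round half up → 81
Gray = 81


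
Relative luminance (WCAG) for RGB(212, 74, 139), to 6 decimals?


Linearize each channel (sRGB transfer function): c = v/255; c_lin = c/12.92 if c ≤ 0.04045, else ((c+0.055)/1.055)^2.4
  R: 212/255 ≈ 0.831373 > 0.04045 → ((0.831373+0.055)/1.055)^2.4 ≈ 0.658375
  G: 74/255 ≈ 0.290196 > 0.04045 → ((0.290196+0.055)/1.055)^2.4 ≈ 0.068478
  B: 139/255 ≈ 0.545098 > 0.04045 → ((0.545098+0.055)/1.055)^2.4 ≈ 0.258183
R_lin = 0.658375, G_lin = 0.068478, B_lin = 0.258183
L = 0.2126×R + 0.7152×G + 0.0722×B
L = 0.2126×0.658375 + 0.7152×0.068478 + 0.0722×0.258183
L ≈ 0.207587


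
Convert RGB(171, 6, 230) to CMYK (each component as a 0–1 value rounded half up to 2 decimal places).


R'=171/255≈0.6706, G'=6/255≈0.0235, B'=230/255≈0.9020
K = 1 - max(R',G',B') = 1 - 230/255 = 25/255 = 0.09803… → 0.10
(1-R'-K)/(1-K) simplifies to (max-R)/max with max = 230:
C = (230-171)/230 = 59/230 = 0.25652… → 0.26
M = (230-6)/230 = 224/230 = 0.97391… → 0.97
Y = (230-230)/230 = 0/230 = 0 → 0.00
= CMYK(0.26, 0.97, 0.00, 0.10)


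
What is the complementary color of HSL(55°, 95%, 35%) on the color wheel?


Complement = opposite side of color wheel = hue + 180°
H' = (55 + 180) mod 360 = 235°
S and L unchanged.
= HSL(235°, 95%, 35%)


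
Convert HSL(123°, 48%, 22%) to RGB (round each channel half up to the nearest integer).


H=123°, S=0.48, L=0.22
C = (1-|2L-1|)×S = (1-|-0.56|)×0.48 = 0.2112
H' = H/60 = 123/60 ≈ 2.0500; X = C×(1-|H' mod 2 - 1|) = 0.01056
m = L - C/2 = 0.22 - 0.1056 = 0.1144
Sector ⌊H'⌋ = 2 → (R',G',B') = (0.0, 0.2112, 0.01056)
RGB = ((R'+m)×255, (G'+m)×255, (B'+m)×255) = (29.172, 83.028, 31.8648)
Round half up → RGB(29, 83, 32)
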